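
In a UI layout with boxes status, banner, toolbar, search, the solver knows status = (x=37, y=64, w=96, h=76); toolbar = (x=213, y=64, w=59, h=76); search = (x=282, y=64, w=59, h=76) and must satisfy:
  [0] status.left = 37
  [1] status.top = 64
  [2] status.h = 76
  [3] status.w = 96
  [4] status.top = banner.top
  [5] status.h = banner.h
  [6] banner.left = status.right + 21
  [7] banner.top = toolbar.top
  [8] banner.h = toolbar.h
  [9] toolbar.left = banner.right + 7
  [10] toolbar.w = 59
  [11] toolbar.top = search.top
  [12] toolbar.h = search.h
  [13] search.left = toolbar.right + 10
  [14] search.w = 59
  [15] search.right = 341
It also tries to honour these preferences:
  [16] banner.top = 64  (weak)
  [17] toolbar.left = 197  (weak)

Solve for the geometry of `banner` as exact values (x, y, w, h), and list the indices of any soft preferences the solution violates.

1. banner.y = 64  [status.top = banner.top]
2. banner.h = 76  [status.h = banner.h]
3. banner.x = 154  [banner.left = status.right + 21]
4. banner.w = 52  [toolbar.left = banner.right + 7]

banner = (x=154, y=64, w=52, h=76)
violated soft preferences: 17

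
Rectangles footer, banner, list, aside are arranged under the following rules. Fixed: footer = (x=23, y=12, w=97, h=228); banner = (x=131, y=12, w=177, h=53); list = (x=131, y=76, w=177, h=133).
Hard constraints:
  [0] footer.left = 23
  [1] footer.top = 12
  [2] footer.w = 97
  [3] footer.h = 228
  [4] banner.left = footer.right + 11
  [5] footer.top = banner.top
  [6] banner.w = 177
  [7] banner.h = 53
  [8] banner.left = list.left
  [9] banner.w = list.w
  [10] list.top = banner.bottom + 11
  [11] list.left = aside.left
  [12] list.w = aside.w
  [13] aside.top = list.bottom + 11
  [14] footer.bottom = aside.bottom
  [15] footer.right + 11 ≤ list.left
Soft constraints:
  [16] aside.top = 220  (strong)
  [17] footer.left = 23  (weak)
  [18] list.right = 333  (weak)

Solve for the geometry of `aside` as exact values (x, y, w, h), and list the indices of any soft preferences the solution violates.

1. aside.x = 131  [list.left = aside.left]
2. aside.w = 177  [list.w = aside.w]
3. aside.y = 220  [aside.top = list.bottom + 11]
4. aside.h = 20  [footer.bottom = aside.bottom]

aside = (x=131, y=220, w=177, h=20)
violated soft preferences: 18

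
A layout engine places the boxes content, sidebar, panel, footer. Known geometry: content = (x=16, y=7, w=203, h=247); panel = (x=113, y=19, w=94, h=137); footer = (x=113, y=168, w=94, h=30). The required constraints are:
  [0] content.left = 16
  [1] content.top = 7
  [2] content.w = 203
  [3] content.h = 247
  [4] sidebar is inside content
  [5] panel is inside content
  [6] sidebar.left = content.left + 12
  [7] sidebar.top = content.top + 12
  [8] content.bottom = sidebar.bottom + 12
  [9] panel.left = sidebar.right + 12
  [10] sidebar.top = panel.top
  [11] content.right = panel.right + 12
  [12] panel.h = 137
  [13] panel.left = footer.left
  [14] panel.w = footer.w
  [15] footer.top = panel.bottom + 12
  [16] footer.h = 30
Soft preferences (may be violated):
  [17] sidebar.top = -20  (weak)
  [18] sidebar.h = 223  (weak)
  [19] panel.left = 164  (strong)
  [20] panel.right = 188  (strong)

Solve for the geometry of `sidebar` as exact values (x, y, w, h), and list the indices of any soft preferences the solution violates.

sidebar = (x=28, y=19, w=73, h=223)
violated soft preferences: 17, 19, 20

1. sidebar.x = 28  [sidebar.left = content.left + 12]
2. sidebar.y = 19  [sidebar.top = content.top + 12]
3. sidebar.h = 223  [content.bottom = sidebar.bottom + 12]
4. sidebar.w = 73  [panel.left = sidebar.right + 12]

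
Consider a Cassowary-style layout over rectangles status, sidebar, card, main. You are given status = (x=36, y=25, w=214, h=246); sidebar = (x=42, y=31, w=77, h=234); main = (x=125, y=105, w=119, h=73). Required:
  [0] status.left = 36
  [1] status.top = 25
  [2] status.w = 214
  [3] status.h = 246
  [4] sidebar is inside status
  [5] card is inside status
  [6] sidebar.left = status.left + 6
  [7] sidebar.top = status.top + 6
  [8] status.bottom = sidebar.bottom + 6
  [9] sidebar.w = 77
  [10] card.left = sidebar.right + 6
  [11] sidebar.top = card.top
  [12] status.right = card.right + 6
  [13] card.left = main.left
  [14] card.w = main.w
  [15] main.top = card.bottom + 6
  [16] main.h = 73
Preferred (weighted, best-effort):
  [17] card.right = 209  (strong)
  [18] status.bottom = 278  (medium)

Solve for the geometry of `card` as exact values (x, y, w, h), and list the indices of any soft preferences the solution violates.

card = (x=125, y=31, w=119, h=68)
violated soft preferences: 17, 18

1. card.x = 125  [card.left = sidebar.right + 6]
2. card.y = 31  [sidebar.top = card.top]
3. card.w = 119  [status.right = card.right + 6]
4. card.h = 68  [main.top = card.bottom + 6]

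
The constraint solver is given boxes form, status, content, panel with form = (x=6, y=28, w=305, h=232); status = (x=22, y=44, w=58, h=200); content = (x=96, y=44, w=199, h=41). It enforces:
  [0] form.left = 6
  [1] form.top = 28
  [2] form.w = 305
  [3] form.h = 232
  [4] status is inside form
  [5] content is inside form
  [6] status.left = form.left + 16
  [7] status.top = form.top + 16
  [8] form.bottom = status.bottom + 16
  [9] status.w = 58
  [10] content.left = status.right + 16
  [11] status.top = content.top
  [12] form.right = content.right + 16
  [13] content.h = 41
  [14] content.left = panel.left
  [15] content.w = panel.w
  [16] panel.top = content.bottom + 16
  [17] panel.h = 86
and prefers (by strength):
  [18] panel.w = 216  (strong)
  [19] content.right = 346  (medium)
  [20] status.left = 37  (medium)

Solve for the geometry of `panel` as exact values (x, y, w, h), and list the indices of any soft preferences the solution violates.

panel = (x=96, y=101, w=199, h=86)
violated soft preferences: 18, 19, 20

1. panel.x = 96  [content.left = panel.left]
2. panel.w = 199  [content.w = panel.w]
3. panel.y = 101  [panel.top = content.bottom + 16]
4. panel.h = 86  [panel.h = 86]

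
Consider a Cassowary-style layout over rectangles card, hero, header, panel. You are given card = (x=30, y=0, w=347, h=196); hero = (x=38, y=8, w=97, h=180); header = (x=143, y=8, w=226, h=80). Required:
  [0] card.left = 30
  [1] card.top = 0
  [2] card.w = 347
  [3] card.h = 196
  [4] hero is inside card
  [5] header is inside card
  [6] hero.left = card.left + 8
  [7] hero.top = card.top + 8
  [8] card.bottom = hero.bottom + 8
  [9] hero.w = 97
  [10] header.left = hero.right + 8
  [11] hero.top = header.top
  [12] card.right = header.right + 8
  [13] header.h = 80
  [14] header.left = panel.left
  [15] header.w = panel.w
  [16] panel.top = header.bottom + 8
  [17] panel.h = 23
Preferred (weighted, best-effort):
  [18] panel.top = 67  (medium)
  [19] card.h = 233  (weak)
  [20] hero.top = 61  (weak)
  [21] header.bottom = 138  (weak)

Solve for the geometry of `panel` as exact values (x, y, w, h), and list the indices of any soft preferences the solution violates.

1. panel.x = 143  [header.left = panel.left]
2. panel.w = 226  [header.w = panel.w]
3. panel.y = 96  [panel.top = header.bottom + 8]
4. panel.h = 23  [panel.h = 23]

panel = (x=143, y=96, w=226, h=23)
violated soft preferences: 18, 19, 20, 21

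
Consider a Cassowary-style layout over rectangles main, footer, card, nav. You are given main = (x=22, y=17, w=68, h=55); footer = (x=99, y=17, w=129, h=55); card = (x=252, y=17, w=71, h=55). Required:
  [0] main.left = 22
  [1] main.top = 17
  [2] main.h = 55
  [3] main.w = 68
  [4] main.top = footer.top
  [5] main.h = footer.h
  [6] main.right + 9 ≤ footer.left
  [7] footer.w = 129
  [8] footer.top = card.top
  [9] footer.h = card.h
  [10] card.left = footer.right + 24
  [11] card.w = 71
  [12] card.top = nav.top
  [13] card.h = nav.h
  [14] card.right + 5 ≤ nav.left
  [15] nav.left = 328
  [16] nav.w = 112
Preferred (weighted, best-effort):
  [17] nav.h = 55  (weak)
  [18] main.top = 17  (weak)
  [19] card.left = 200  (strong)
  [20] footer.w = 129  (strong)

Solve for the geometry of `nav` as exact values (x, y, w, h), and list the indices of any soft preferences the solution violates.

nav = (x=328, y=17, w=112, h=55)
violated soft preferences: 19

1. nav.y = 17  [card.top = nav.top]
2. nav.h = 55  [card.h = nav.h]
3. nav.x = 328  [nav.left = 328]
4. nav.w = 112  [nav.w = 112]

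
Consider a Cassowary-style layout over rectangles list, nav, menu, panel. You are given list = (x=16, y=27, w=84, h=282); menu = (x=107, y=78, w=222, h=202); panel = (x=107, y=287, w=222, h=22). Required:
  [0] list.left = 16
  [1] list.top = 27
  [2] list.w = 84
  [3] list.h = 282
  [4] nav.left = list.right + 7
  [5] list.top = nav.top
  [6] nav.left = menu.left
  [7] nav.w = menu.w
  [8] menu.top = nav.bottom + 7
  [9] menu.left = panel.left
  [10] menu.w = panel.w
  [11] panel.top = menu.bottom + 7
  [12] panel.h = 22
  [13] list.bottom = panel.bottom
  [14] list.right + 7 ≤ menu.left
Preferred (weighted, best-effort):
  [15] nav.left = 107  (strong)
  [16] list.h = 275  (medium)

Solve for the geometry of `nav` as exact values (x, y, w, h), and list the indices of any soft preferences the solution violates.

nav = (x=107, y=27, w=222, h=44)
violated soft preferences: 16

1. nav.x = 107  [nav.left = list.right + 7]
2. nav.y = 27  [list.top = nav.top]
3. nav.w = 222  [nav.w = menu.w]
4. nav.h = 44  [menu.top = nav.bottom + 7]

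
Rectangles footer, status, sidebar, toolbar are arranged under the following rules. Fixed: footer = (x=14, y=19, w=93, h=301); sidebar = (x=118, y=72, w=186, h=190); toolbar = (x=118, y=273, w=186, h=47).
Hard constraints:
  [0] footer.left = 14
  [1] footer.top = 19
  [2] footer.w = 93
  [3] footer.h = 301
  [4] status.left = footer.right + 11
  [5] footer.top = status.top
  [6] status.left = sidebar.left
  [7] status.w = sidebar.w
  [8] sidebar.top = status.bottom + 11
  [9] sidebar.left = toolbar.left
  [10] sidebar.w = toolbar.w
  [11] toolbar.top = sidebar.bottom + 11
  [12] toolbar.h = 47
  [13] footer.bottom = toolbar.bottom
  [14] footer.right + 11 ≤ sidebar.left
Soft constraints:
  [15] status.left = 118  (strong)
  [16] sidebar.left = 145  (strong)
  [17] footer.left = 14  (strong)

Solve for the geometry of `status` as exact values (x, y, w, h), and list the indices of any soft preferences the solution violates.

1. status.x = 118  [status.left = footer.right + 11]
2. status.y = 19  [footer.top = status.top]
3. status.w = 186  [status.w = sidebar.w]
4. status.h = 42  [sidebar.top = status.bottom + 11]

status = (x=118, y=19, w=186, h=42)
violated soft preferences: 16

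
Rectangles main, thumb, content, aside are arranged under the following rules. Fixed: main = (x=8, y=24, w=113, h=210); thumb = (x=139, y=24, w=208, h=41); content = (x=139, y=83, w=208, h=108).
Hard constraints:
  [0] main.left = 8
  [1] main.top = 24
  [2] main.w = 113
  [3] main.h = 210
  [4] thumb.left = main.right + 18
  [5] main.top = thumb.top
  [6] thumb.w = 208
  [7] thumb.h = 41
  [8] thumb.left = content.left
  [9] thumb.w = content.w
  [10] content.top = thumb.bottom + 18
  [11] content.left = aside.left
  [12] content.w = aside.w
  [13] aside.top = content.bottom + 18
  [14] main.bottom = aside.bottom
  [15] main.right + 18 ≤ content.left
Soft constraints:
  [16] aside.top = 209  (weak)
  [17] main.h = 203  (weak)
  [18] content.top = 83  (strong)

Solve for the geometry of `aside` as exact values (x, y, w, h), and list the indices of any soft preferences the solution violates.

aside = (x=139, y=209, w=208, h=25)
violated soft preferences: 17

1. aside.x = 139  [content.left = aside.left]
2. aside.w = 208  [content.w = aside.w]
3. aside.y = 209  [aside.top = content.bottom + 18]
4. aside.h = 25  [main.bottom = aside.bottom]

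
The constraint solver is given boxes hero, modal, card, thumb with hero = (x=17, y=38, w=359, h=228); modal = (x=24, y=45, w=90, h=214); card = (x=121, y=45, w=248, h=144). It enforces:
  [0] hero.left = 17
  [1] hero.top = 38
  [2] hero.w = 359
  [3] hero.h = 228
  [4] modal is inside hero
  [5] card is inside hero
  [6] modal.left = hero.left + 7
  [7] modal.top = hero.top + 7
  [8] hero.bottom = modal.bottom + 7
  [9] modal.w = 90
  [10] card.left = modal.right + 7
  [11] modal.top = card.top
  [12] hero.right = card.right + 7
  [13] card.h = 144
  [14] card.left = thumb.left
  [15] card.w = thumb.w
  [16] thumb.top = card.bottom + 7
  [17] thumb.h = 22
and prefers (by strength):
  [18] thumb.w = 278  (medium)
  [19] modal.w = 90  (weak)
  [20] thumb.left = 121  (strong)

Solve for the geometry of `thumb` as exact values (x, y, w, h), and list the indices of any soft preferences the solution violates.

thumb = (x=121, y=196, w=248, h=22)
violated soft preferences: 18

1. thumb.x = 121  [card.left = thumb.left]
2. thumb.w = 248  [card.w = thumb.w]
3. thumb.y = 196  [thumb.top = card.bottom + 7]
4. thumb.h = 22  [thumb.h = 22]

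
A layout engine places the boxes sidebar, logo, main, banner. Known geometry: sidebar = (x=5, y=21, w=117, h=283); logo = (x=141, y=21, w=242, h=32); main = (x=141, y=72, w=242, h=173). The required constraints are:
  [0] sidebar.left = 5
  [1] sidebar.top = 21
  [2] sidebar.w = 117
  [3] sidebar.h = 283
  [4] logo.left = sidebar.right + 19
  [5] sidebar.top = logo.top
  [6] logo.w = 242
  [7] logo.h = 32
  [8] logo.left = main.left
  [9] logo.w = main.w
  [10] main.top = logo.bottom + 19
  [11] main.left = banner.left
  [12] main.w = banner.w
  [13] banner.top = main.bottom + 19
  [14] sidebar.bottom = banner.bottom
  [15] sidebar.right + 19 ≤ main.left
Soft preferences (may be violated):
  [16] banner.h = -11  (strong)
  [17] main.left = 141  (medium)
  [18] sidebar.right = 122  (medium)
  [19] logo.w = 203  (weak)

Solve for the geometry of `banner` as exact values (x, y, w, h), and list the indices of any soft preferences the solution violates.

1. banner.x = 141  [main.left = banner.left]
2. banner.w = 242  [main.w = banner.w]
3. banner.y = 264  [banner.top = main.bottom + 19]
4. banner.h = 40  [sidebar.bottom = banner.bottom]

banner = (x=141, y=264, w=242, h=40)
violated soft preferences: 16, 19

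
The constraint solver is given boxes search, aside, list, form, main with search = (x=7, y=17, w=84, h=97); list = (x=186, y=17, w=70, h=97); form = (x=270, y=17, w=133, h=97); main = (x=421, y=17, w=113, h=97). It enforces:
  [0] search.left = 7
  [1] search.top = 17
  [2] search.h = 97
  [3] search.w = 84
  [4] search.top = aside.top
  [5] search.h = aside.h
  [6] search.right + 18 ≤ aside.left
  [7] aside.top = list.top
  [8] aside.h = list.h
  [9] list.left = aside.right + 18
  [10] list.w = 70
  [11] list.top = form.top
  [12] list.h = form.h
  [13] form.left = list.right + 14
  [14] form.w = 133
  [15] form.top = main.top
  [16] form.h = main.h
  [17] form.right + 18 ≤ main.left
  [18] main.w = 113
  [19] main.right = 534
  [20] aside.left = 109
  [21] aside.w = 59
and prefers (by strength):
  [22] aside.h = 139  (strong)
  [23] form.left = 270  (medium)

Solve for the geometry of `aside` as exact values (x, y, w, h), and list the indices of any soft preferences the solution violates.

aside = (x=109, y=17, w=59, h=97)
violated soft preferences: 22

1. aside.y = 17  [search.top = aside.top]
2. aside.h = 97  [search.h = aside.h]
3. aside.x = 109  [aside.left = 109]
4. aside.w = 59  [aside.w = 59]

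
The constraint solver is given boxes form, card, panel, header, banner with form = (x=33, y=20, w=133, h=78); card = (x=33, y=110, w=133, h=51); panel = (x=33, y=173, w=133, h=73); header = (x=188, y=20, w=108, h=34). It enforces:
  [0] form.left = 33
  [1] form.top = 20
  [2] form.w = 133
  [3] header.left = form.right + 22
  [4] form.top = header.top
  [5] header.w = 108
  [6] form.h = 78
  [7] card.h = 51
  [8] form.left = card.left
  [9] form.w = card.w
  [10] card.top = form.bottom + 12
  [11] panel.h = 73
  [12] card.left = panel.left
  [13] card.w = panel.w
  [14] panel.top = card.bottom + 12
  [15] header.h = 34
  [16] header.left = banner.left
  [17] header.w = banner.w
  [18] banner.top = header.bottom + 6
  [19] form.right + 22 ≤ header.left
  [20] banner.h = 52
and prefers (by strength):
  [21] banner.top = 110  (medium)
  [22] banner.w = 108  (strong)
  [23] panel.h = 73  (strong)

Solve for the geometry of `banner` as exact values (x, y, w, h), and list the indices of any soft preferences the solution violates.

banner = (x=188, y=60, w=108, h=52)
violated soft preferences: 21

1. banner.x = 188  [header.left = banner.left]
2. banner.w = 108  [header.w = banner.w]
3. banner.y = 60  [banner.top = header.bottom + 6]
4. banner.h = 52  [banner.h = 52]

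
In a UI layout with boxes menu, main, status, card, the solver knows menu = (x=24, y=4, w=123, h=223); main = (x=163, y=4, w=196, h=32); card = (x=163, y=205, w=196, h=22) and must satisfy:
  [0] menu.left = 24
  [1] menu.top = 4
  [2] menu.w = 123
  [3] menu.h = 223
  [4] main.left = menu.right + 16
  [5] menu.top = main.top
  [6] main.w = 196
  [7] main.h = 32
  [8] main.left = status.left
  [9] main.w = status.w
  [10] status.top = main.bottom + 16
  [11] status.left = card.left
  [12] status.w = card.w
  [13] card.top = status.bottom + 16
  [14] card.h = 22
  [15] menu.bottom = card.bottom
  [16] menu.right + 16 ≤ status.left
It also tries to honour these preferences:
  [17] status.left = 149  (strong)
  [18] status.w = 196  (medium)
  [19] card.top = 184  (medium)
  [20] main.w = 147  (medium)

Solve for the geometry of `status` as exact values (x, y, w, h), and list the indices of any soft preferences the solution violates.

1. status.x = 163  [main.left = status.left]
2. status.w = 196  [main.w = status.w]
3. status.y = 52  [status.top = main.bottom + 16]
4. status.h = 137  [card.top = status.bottom + 16]

status = (x=163, y=52, w=196, h=137)
violated soft preferences: 17, 19, 20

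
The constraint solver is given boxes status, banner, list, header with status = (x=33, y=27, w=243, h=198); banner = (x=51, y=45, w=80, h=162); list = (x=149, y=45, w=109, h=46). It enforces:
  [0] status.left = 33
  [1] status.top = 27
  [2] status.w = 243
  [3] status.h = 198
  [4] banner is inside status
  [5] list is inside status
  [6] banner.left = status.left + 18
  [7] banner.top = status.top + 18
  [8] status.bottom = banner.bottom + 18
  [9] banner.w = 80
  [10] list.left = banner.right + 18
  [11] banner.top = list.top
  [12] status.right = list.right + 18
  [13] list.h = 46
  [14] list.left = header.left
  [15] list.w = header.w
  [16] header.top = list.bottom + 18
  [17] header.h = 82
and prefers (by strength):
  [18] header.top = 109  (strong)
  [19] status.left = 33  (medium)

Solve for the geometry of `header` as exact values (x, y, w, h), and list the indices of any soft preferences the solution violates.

header = (x=149, y=109, w=109, h=82)
violated soft preferences: none

1. header.x = 149  [list.left = header.left]
2. header.w = 109  [list.w = header.w]
3. header.y = 109  [header.top = list.bottom + 18]
4. header.h = 82  [header.h = 82]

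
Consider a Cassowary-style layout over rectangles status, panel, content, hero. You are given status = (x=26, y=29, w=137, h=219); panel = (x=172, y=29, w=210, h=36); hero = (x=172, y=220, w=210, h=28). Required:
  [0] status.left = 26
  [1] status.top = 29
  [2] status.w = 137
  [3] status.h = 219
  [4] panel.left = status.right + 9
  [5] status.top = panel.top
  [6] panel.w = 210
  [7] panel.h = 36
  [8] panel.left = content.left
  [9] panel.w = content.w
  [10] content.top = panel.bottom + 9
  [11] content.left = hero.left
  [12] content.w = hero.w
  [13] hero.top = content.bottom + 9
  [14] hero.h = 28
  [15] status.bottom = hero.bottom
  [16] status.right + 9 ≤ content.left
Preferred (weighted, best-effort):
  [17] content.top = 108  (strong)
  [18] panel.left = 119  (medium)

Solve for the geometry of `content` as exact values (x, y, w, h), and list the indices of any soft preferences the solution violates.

1. content.x = 172  [panel.left = content.left]
2. content.w = 210  [panel.w = content.w]
3. content.y = 74  [content.top = panel.bottom + 9]
4. content.h = 137  [hero.top = content.bottom + 9]

content = (x=172, y=74, w=210, h=137)
violated soft preferences: 17, 18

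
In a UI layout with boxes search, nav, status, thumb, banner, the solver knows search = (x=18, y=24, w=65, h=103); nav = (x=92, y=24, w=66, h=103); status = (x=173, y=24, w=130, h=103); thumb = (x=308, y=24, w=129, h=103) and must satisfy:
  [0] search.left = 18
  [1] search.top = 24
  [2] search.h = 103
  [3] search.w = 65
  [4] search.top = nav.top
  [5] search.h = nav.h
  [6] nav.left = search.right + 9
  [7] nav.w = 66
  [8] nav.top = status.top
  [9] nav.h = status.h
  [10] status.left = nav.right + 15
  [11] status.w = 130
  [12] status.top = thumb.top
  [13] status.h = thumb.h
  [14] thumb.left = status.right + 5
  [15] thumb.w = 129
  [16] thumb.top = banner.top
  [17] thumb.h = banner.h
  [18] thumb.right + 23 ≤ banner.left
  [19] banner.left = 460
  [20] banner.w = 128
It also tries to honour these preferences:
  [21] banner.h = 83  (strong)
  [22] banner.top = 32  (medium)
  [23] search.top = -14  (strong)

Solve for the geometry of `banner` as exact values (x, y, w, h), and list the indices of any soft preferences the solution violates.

banner = (x=460, y=24, w=128, h=103)
violated soft preferences: 21, 22, 23

1. banner.y = 24  [thumb.top = banner.top]
2. banner.h = 103  [thumb.h = banner.h]
3. banner.x = 460  [banner.left = 460]
4. banner.w = 128  [banner.w = 128]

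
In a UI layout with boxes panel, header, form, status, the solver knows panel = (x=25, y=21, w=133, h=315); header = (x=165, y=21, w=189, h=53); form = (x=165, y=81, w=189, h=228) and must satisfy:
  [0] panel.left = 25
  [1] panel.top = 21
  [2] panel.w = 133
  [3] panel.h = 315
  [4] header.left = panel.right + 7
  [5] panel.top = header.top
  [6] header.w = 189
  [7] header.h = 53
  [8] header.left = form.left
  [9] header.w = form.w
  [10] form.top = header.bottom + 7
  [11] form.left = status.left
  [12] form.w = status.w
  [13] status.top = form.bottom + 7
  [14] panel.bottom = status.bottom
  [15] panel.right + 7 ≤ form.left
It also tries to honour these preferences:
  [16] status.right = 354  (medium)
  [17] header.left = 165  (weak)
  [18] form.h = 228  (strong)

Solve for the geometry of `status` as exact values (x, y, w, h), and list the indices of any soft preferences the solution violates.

1. status.x = 165  [form.left = status.left]
2. status.w = 189  [form.w = status.w]
3. status.y = 316  [status.top = form.bottom + 7]
4. status.h = 20  [panel.bottom = status.bottom]

status = (x=165, y=316, w=189, h=20)
violated soft preferences: none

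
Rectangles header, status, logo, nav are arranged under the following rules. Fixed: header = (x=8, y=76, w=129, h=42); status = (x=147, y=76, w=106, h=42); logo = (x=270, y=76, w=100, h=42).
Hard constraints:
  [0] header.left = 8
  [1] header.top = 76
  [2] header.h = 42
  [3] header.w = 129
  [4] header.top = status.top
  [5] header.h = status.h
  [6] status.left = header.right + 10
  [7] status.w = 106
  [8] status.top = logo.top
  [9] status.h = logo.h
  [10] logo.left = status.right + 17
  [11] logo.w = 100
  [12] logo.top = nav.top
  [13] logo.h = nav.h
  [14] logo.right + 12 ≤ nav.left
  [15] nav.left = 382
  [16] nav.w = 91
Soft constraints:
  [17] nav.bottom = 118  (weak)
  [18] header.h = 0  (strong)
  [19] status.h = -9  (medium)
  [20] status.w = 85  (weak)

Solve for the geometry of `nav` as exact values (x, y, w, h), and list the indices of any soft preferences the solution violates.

1. nav.y = 76  [logo.top = nav.top]
2. nav.h = 42  [logo.h = nav.h]
3. nav.x = 382  [nav.left = 382]
4. nav.w = 91  [nav.w = 91]

nav = (x=382, y=76, w=91, h=42)
violated soft preferences: 18, 19, 20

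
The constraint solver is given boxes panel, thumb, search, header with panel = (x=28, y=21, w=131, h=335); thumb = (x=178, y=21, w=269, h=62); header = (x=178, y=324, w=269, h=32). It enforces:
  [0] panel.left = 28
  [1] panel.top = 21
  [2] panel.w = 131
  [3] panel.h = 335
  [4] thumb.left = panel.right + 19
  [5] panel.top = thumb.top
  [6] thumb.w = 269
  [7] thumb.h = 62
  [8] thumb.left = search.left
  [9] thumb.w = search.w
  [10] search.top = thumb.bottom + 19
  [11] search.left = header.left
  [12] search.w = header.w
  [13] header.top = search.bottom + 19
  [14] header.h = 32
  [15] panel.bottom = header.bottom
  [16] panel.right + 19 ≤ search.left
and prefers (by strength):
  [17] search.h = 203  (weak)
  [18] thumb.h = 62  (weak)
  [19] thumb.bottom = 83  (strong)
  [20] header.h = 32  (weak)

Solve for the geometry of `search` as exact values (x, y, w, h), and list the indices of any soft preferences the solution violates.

1. search.x = 178  [thumb.left = search.left]
2. search.w = 269  [thumb.w = search.w]
3. search.y = 102  [search.top = thumb.bottom + 19]
4. search.h = 203  [header.top = search.bottom + 19]

search = (x=178, y=102, w=269, h=203)
violated soft preferences: none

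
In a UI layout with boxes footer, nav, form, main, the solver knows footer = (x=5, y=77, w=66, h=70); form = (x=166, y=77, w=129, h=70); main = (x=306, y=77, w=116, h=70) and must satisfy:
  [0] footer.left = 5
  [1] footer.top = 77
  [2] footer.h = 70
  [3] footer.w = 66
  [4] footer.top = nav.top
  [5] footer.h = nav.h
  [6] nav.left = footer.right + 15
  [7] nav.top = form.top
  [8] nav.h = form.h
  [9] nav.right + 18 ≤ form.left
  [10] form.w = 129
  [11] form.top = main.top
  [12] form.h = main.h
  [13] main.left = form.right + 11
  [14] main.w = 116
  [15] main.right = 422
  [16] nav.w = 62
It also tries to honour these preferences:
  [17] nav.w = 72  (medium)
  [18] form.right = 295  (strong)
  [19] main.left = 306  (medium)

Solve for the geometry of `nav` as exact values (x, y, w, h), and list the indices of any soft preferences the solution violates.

nav = (x=86, y=77, w=62, h=70)
violated soft preferences: 17

1. nav.y = 77  [footer.top = nav.top]
2. nav.h = 70  [footer.h = nav.h]
3. nav.x = 86  [nav.left = footer.right + 15]
4. nav.w = 62  [nav.w = 62]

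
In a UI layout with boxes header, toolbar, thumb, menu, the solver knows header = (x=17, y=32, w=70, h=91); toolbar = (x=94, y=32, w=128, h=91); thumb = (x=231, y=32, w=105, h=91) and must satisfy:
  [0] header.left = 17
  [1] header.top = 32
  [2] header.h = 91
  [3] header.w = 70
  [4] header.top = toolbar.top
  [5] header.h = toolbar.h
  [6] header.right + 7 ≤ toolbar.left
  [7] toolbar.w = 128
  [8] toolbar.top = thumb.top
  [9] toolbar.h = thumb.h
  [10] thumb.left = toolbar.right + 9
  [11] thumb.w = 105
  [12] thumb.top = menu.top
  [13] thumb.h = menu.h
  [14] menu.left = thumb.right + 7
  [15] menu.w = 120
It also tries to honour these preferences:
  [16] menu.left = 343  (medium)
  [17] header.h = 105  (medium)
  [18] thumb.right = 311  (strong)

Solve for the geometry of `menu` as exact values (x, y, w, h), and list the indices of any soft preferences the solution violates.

1. menu.y = 32  [thumb.top = menu.top]
2. menu.h = 91  [thumb.h = menu.h]
3. menu.x = 343  [menu.left = thumb.right + 7]
4. menu.w = 120  [menu.w = 120]

menu = (x=343, y=32, w=120, h=91)
violated soft preferences: 17, 18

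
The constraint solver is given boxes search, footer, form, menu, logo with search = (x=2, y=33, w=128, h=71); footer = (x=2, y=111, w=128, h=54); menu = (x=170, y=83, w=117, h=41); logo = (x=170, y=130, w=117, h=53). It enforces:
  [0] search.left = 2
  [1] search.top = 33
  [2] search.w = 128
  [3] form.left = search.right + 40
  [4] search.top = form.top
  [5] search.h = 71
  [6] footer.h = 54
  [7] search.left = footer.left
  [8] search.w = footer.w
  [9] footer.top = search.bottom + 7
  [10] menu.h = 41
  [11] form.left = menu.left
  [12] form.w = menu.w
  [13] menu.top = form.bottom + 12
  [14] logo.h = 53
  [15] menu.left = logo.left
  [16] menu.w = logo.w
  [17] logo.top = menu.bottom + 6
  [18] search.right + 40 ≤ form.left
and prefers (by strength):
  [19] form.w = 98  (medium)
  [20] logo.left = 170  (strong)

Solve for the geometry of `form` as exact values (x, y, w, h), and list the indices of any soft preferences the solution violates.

form = (x=170, y=33, w=117, h=38)
violated soft preferences: 19

1. form.x = 170  [form.left = search.right + 40]
2. form.y = 33  [search.top = form.top]
3. form.w = 117  [form.w = menu.w]
4. form.h = 38  [menu.top = form.bottom + 12]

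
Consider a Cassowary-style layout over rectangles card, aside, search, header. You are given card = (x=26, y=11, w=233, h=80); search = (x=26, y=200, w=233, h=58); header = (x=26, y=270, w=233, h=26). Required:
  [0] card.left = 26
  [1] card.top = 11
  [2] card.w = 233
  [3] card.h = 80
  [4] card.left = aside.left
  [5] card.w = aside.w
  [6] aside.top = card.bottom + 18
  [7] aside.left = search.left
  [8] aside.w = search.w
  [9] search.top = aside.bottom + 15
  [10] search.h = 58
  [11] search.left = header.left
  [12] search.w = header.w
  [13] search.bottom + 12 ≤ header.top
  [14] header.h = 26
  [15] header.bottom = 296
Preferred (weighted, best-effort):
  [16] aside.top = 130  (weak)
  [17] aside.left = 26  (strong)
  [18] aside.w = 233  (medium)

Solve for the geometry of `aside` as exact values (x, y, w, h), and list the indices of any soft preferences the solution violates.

aside = (x=26, y=109, w=233, h=76)
violated soft preferences: 16

1. aside.x = 26  [card.left = aside.left]
2. aside.w = 233  [card.w = aside.w]
3. aside.y = 109  [aside.top = card.bottom + 18]
4. aside.h = 76  [search.top = aside.bottom + 15]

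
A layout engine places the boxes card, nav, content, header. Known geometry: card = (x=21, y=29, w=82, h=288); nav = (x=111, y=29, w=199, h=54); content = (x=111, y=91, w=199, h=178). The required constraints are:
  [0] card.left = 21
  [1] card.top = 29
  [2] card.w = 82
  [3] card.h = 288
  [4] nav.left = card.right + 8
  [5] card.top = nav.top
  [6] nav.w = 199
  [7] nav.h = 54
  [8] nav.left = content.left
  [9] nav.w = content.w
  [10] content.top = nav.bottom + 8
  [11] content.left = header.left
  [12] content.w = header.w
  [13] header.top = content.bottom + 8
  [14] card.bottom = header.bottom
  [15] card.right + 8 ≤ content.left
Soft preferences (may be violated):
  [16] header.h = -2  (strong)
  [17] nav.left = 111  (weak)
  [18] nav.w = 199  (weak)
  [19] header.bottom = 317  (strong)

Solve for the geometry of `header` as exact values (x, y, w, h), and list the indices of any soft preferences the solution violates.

1. header.x = 111  [content.left = header.left]
2. header.w = 199  [content.w = header.w]
3. header.y = 277  [header.top = content.bottom + 8]
4. header.h = 40  [card.bottom = header.bottom]

header = (x=111, y=277, w=199, h=40)
violated soft preferences: 16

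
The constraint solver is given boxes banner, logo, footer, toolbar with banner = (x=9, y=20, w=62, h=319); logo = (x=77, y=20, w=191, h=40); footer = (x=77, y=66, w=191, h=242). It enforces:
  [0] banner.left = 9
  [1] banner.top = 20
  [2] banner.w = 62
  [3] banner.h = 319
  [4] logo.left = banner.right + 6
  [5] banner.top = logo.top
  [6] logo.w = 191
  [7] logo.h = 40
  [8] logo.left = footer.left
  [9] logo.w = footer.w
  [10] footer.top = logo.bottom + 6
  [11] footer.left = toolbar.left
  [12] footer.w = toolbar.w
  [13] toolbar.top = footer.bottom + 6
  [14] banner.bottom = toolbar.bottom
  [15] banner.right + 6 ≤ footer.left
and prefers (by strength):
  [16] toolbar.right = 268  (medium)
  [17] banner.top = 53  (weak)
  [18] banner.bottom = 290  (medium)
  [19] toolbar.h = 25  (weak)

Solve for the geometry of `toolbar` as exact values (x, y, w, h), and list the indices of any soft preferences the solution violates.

1. toolbar.x = 77  [footer.left = toolbar.left]
2. toolbar.w = 191  [footer.w = toolbar.w]
3. toolbar.y = 314  [toolbar.top = footer.bottom + 6]
4. toolbar.h = 25  [banner.bottom = toolbar.bottom]

toolbar = (x=77, y=314, w=191, h=25)
violated soft preferences: 17, 18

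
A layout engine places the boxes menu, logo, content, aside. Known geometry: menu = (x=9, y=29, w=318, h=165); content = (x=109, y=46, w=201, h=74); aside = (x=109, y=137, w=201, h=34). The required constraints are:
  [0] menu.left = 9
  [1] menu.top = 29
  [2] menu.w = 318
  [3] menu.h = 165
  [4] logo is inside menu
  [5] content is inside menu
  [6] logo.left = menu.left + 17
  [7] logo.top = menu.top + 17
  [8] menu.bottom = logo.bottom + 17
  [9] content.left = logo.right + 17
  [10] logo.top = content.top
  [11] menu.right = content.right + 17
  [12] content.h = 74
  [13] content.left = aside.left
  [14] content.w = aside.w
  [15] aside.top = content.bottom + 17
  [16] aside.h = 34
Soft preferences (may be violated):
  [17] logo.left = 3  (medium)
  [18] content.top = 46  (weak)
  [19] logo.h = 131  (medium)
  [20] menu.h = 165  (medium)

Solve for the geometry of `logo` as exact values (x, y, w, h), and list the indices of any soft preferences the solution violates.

logo = (x=26, y=46, w=66, h=131)
violated soft preferences: 17

1. logo.x = 26  [logo.left = menu.left + 17]
2. logo.y = 46  [logo.top = menu.top + 17]
3. logo.h = 131  [menu.bottom = logo.bottom + 17]
4. logo.w = 66  [content.left = logo.right + 17]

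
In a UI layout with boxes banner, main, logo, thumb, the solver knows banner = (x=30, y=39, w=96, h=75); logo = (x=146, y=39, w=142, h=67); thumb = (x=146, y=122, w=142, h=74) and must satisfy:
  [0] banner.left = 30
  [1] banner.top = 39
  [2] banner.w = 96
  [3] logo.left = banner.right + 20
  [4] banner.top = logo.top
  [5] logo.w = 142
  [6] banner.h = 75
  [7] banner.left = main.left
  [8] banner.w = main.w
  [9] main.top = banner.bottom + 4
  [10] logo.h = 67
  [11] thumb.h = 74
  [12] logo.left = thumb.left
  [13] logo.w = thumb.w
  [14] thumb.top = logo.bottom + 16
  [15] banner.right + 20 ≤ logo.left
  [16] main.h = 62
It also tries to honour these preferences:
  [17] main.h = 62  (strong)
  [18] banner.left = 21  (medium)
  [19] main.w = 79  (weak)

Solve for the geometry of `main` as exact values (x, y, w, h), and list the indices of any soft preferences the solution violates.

1. main.x = 30  [banner.left = main.left]
2. main.w = 96  [banner.w = main.w]
3. main.y = 118  [main.top = banner.bottom + 4]
4. main.h = 62  [main.h = 62]

main = (x=30, y=118, w=96, h=62)
violated soft preferences: 18, 19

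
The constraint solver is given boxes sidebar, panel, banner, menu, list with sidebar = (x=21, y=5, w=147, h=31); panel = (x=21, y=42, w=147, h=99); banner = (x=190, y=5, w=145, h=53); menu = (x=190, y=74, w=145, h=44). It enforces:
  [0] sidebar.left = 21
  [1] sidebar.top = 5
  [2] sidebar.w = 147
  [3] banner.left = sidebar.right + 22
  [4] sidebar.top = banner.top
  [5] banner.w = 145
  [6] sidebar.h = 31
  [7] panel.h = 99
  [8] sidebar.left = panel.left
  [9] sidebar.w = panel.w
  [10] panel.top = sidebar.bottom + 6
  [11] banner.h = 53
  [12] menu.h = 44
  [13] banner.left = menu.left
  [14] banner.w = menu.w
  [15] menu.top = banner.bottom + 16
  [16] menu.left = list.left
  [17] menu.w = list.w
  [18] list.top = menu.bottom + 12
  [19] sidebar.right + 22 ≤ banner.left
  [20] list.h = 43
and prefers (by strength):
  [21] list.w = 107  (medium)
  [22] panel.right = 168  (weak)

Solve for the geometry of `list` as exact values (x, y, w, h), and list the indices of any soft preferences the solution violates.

1. list.x = 190  [menu.left = list.left]
2. list.w = 145  [menu.w = list.w]
3. list.y = 130  [list.top = menu.bottom + 12]
4. list.h = 43  [list.h = 43]

list = (x=190, y=130, w=145, h=43)
violated soft preferences: 21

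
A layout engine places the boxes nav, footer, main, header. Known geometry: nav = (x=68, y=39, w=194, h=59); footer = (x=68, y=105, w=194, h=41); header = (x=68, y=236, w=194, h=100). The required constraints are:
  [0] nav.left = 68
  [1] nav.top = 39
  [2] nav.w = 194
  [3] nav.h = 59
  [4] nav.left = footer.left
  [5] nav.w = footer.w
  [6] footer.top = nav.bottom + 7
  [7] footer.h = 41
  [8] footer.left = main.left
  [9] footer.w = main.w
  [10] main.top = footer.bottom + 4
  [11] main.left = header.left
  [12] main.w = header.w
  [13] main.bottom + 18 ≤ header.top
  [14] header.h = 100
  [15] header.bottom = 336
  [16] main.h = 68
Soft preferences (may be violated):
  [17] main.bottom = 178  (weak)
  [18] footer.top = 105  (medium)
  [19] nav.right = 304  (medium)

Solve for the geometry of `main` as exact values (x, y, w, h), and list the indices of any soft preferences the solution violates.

main = (x=68, y=150, w=194, h=68)
violated soft preferences: 17, 19

1. main.x = 68  [footer.left = main.left]
2. main.w = 194  [footer.w = main.w]
3. main.y = 150  [main.top = footer.bottom + 4]
4. main.h = 68  [main.h = 68]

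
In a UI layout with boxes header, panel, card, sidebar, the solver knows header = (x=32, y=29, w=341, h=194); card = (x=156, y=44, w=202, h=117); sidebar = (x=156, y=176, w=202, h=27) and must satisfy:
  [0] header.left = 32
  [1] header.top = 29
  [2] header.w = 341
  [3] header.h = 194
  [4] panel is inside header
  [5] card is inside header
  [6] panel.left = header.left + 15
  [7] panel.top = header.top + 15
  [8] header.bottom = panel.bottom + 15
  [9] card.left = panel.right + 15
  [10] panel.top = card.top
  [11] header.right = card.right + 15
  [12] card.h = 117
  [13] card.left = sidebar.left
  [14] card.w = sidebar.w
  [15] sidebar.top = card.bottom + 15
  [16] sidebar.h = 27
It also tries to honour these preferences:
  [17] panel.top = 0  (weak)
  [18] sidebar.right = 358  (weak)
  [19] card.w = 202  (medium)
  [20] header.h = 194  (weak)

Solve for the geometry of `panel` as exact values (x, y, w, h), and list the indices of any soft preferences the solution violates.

1. panel.x = 47  [panel.left = header.left + 15]
2. panel.y = 44  [panel.top = header.top + 15]
3. panel.h = 164  [header.bottom = panel.bottom + 15]
4. panel.w = 94  [card.left = panel.right + 15]

panel = (x=47, y=44, w=94, h=164)
violated soft preferences: 17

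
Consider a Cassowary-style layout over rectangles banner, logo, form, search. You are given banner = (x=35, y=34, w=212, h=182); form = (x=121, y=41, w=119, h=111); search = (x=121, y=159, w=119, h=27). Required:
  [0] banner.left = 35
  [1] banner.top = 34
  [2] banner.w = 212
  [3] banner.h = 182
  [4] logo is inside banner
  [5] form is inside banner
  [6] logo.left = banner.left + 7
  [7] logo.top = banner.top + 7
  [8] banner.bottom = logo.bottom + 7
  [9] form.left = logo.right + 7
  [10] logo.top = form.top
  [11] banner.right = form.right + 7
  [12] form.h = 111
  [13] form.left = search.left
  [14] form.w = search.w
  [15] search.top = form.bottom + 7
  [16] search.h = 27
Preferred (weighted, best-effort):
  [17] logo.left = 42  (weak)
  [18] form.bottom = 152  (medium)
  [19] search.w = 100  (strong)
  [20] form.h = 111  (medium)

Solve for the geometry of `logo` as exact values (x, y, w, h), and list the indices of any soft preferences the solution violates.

1. logo.x = 42  [logo.left = banner.left + 7]
2. logo.y = 41  [logo.top = banner.top + 7]
3. logo.h = 168  [banner.bottom = logo.bottom + 7]
4. logo.w = 72  [form.left = logo.right + 7]

logo = (x=42, y=41, w=72, h=168)
violated soft preferences: 19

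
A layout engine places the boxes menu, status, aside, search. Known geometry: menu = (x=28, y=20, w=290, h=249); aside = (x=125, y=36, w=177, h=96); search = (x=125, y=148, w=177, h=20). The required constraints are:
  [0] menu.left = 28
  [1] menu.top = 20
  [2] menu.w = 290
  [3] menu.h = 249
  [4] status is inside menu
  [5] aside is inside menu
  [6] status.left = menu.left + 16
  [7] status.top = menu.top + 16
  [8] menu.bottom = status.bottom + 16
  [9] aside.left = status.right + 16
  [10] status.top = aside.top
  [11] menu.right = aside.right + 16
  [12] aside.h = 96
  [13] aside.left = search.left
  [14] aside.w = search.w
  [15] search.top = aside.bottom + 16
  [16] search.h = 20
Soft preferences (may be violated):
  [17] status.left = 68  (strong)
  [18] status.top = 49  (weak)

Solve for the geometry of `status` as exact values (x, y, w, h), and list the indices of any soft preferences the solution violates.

status = (x=44, y=36, w=65, h=217)
violated soft preferences: 17, 18

1. status.x = 44  [status.left = menu.left + 16]
2. status.y = 36  [status.top = menu.top + 16]
3. status.h = 217  [menu.bottom = status.bottom + 16]
4. status.w = 65  [aside.left = status.right + 16]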